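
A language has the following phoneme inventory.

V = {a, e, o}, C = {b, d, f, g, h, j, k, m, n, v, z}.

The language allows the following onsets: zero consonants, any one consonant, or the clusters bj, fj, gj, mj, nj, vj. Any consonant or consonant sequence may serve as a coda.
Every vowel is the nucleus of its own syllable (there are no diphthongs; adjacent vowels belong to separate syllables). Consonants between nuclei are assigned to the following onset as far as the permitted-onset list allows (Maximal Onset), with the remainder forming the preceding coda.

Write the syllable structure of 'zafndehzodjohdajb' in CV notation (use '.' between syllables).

CVCC.CVC.CVC.CVC.CVCC

Nuclei (vowels): a, e, o, o, a → 5 syllables.
Between /a/ (V1) and /e/ (V2): cluster /fnd/ — the longest permitted-onset suffix is /d/; onset = /d/, preceding coda = /fn/.
Between /e/ (V2) and /o/ (V3): /hz/ — longest licit onset from the right is /z/, leaving /h/ as coda.
Between /o/ (V3) and /o/ (V4): cluster /dj/ — the longest permitted-onset suffix is /j/; onset = /j/, preceding coda = /d/.
Between /o/ (V4) and /a/ (V5): cluster /hd/ — the longest permitted-onset suffix is /d/; onset = /d/, preceding coda = /h/.
So the parse is zafn.deh.zod.joh.dajb.
Mapping each syllable to C/V: /zafn/ → CVCC, /deh/ → CVC, /zod/ → CVC, /joh/ → CVC, /dajb/ → CVCC.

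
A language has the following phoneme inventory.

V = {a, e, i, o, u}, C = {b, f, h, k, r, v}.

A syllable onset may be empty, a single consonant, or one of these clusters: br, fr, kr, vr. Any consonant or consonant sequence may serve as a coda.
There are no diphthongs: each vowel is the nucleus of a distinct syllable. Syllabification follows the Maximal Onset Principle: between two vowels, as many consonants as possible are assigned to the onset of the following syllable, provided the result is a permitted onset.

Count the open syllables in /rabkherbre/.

1

The vowels are a, e, e — 3 nuclei, so 3 syllables.
/a…e/ gap (V1→V2): /bkh/; trying suffixes from longest down, /h/ is the first permitted one, so coda /bk/ | onset /h/.
/e…e/ gap (V2→V3): cluster /rbr/ — the longest permitted-onset suffix is /br/; onset = /br/, preceding coda = /r/.
Result: rabk.her.bre.
Classifying each syllable: /rabk/ (closed), /her/ (closed), /bre/ (open).
Open syllables: 1.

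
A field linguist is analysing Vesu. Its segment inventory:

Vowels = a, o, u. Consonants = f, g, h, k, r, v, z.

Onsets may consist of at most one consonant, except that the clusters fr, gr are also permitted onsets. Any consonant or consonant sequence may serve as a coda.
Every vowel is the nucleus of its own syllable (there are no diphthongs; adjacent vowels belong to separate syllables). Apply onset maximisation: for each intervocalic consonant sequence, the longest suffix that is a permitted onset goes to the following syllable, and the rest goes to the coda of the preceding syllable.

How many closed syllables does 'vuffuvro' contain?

2

Nuclei (vowels): u, u, o → 3 syllables.
σ1/σ2 boundary: cluster /ff/ — the longest permitted-onset suffix is /f/; onset = /f/, preceding coda = /f/.
σ2/σ3 boundary: cluster /vr/ — the longest permitted-onset suffix is /r/; onset = /r/, preceding coda = /v/.
So the parse is vuf.fuv.ro.
Classifying each syllable: /vuf/ (closed), /fuv/ (closed), /ro/ (open).
Closed syllables: 2.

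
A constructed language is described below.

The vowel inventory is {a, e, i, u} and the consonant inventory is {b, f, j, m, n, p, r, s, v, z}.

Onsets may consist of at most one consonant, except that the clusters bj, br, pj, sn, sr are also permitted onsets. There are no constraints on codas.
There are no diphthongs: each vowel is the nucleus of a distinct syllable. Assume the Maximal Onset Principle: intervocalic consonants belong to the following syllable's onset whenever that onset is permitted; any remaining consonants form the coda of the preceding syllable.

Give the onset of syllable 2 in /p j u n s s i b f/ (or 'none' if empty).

The vowels are u, i — 2 nuclei, so 2 syllables.
V1 /u/ – V2 /i/: cluster /nss/ — the longest permitted-onset suffix is /s/; onset = /s/, preceding coda = /ns/.
So the parse is pjuns.sibf.
Syllable 2 is /sibf/: onset /s/, nucleus /i/, coda /bf/.

s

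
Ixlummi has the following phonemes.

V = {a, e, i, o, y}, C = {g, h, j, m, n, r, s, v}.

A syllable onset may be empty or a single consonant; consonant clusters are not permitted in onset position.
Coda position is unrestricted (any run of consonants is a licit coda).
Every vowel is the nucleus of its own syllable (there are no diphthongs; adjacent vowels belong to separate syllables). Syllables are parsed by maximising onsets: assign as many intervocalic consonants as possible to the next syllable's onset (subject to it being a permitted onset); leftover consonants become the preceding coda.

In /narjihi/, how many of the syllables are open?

2

Nuclei (vowels): a, i, i → 3 syllables.
σ1/σ2 boundary: /rj/ splits as /r/ + /j/ (/j/ is the longest suffix that is a licit onset).
σ2/σ3 boundary: just /h/ — single C goes to the following onset.
Result: nar.ji.hi.
Classifying each syllable: /nar/ (closed), /ji/ (open), /hi/ (open).
Open syllables: 2.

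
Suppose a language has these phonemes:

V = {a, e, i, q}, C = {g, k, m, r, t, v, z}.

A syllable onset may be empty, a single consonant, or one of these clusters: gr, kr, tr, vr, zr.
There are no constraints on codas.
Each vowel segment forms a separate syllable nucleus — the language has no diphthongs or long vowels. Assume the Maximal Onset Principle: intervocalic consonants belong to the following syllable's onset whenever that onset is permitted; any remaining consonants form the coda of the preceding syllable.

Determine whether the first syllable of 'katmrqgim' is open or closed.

Nuclei (vowels): a, q, i → 3 syllables.
/a…q/ gap (V1→V2): /tmr/; trying suffixes from longest down, /r/ is the first permitted one, so coda /tm/ | onset /r/.
/q…i/ gap (V2→V3): /g/ → onset of the next syllable (single consonants are always licit onsets).
Putting it together: katm.rq.gim.
Syllable 1 is /katm/ with coda /tm/, so it is closed.

closed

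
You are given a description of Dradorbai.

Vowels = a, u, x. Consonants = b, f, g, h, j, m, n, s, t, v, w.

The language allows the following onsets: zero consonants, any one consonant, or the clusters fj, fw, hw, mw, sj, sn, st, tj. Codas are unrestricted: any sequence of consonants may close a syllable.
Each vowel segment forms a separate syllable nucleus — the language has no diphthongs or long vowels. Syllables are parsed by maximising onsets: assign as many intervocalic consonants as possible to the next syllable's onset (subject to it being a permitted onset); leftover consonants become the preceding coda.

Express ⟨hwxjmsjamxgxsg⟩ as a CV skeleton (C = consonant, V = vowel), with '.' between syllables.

CCVCC.CCV.CV.CVCC

The vowels are x, a, x, x — 4 nuclei, so 4 syllables.
V1 /x/ – V2 /a/: /jmsj/ splits as /jm/ + /sj/ (/sj/ is the longest suffix that is a licit onset).
V2 /a/ – V3 /x/: /m/ is a single consonant, so it becomes the next onset.
V3 /x/ – V4 /x/: /g/ is a single consonant, so it becomes the next onset.
So the parse is hwxjm.sja.mx.gxsg.
Mapping each syllable to C/V: /hwxjm/ → CCVCC, /sja/ → CCV, /mx/ → CV, /gxsg/ → CVCC.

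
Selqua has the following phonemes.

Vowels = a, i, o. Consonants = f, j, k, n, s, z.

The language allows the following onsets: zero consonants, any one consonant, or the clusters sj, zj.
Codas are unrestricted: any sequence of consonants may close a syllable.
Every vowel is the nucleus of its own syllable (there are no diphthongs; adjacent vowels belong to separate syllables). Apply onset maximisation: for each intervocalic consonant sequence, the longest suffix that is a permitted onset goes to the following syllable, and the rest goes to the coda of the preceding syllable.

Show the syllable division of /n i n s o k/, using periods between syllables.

Nuclei (vowels): i, o → 2 syllables.
σ1/σ2 boundary: /ns/ — longest licit onset from the right is /s/, leaving /n/ as coda.

nin.sok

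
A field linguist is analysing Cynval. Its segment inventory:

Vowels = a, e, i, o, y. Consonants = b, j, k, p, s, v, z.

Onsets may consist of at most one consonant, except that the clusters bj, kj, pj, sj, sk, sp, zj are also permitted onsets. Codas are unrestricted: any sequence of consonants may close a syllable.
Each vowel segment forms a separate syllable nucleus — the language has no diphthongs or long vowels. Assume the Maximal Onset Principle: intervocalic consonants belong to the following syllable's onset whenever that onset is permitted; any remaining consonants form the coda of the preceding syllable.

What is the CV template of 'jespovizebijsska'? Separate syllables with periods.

Vowels present: e, o, i, e, i, a; each is a nucleus, giving 6 syllables.
V1 /e/ – V2 /o/: /sp/ is a licit onset in full, so it all attaches to the next syllable.
V2 /o/ – V3 /i/: /v/ → onset of the next syllable (single consonants are always licit onsets).
V3 /i/ – V4 /e/: /z/ is a single consonant, so it becomes the next onset.
V4 /e/ – V5 /i/: just /b/ — single C goes to the following onset.
V5 /i/ – V6 /a/: /jssk/; trying suffixes from longest down, /sk/ is the first permitted one, so coda /js/ | onset /sk/.
Putting it together: je.spo.vi.ze.bijs.ska.
Mapping each syllable to C/V: /je/ → CV, /spo/ → CCV, /vi/ → CV, /ze/ → CV, /bijs/ → CVCC, /ska/ → CCV.

CV.CCV.CV.CV.CVCC.CCV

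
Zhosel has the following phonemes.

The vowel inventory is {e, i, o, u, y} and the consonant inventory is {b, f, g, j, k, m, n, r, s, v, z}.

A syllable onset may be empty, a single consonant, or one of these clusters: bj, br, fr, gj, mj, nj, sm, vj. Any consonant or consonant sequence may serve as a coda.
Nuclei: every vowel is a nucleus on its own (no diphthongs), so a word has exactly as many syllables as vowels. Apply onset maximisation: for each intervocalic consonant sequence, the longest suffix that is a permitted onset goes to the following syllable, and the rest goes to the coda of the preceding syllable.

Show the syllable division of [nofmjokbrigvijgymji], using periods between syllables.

nof.mjok.brig.vij.gy.mji

Vowels present: o, o, i, i, y, i; each is a nucleus, giving 6 syllables.
Between /o/ (V1) and /o/ (V2): /fmj/; trying suffixes from longest down, /mj/ is the first permitted one, so coda /f/ | onset /mj/.
Between /o/ (V2) and /i/ (V3): /kbr/ — longest licit onset from the right is /br/, leaving /k/ as coda.
Between /i/ (V3) and /i/ (V4): /gv/ splits as /g/ + /v/ (/v/ is the longest suffix that is a licit onset).
Between /i/ (V4) and /y/ (V5): cluster /jg/ — the longest permitted-onset suffix is /g/; onset = /g/, preceding coda = /j/.
Between /y/ (V5) and /i/ (V6): /mj/ is a licit onset in full, so it all attaches to the next syllable.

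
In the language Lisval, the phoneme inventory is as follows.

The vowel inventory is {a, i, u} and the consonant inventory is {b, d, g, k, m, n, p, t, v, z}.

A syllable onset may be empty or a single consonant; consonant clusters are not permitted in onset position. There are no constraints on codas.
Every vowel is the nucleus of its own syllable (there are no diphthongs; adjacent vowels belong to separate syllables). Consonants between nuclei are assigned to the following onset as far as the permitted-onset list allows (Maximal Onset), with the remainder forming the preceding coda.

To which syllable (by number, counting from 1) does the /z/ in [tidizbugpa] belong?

2

The vowels are i, i, u, a — 4 nuclei, so 4 syllables.
σ1/σ2 boundary: /d/ is a single consonant, so it becomes the next onset.
σ2/σ3 boundary: cluster /zb/ — the longest permitted-onset suffix is /b/; onset = /b/, preceding coda = /z/.
σ3/σ4 boundary: cluster /gp/ — the longest permitted-onset suffix is /p/; onset = /p/, preceding coda = /g/.
So the parse is ti.diz.bug.pa.
The /z/ is in the coda of syllable 2 (/diz/).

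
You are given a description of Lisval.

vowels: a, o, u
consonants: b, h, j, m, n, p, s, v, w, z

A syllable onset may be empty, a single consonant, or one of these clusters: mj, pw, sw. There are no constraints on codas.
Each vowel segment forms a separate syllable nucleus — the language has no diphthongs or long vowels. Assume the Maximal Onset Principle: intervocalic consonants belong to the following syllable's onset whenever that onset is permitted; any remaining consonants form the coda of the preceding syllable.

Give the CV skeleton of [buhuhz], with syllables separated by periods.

CV.CVCC

The vowels are u, u — 2 nuclei, so 2 syllables.
V1 /u/ – V2 /u/: /h/ is a single consonant, so it becomes the next onset.
Syllabification: bu.huhz.
Mapping each syllable to C/V: /bu/ → CV, /huhz/ → CVCC.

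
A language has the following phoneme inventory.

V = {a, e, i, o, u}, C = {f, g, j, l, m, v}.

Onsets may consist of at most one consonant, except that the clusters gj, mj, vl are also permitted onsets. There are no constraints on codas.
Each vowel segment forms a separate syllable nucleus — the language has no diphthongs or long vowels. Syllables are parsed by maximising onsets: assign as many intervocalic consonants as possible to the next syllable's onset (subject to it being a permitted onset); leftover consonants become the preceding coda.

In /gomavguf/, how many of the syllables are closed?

2

Nuclei (vowels): o, a, u → 3 syllables.
σ1/σ2 boundary: /m/ → onset of the next syllable (single consonants are always licit onsets).
σ2/σ3 boundary: /vg/ splits as /v/ + /g/ (/g/ is the longest suffix that is a licit onset).
Result: go.mav.guf.
Classifying each syllable: /go/ (open), /mav/ (closed), /guf/ (closed).
Closed syllables: 2.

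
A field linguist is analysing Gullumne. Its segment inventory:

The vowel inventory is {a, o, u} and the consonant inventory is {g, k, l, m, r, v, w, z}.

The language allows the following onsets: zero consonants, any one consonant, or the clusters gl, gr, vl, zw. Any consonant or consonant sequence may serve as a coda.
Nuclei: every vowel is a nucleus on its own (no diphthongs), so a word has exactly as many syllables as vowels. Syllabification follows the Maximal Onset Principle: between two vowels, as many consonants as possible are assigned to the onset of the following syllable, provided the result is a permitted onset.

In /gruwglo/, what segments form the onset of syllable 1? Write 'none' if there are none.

gr

The vowels are u, o — 2 nuclei, so 2 syllables.
σ1/σ2 boundary: /wgl/ — longest licit onset from the right is /gl/, leaving /w/ as coda.
Putting it together: gruw.glo.
Syllable 1 is /gruw/: onset /gr/, nucleus /u/, coda /w/.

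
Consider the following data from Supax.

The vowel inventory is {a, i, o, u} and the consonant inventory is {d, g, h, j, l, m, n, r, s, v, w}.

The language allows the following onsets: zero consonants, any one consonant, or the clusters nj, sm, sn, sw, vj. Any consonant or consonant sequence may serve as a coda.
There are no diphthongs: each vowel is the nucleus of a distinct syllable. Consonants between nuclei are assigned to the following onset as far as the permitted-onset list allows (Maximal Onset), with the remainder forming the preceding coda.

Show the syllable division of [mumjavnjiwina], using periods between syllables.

Nuclei (vowels): u, a, i, i, a → 5 syllables.
Between /u/ (V1) and /a/ (V2): /mj/ splits as /m/ + /j/ (/j/ is the longest suffix that is a licit onset).
Between /a/ (V2) and /i/ (V3): /vnj/ — longest licit onset from the right is /nj/, leaving /v/ as coda.
Between /i/ (V3) and /i/ (V4): /w/ is a single consonant, so it becomes the next onset.
Between /i/ (V4) and /a/ (V5): just /n/ — single C goes to the following onset.

mum.jav.nji.wi.na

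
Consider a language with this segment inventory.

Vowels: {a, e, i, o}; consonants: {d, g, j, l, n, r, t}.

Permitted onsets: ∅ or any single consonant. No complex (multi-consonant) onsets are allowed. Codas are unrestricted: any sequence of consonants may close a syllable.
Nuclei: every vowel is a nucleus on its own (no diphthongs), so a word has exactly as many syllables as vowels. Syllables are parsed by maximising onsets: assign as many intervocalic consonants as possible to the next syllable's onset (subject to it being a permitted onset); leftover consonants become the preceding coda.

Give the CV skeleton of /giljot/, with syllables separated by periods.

CVC.CVC

Nuclei (vowels): i, o → 2 syllables.
σ1/σ2 boundary: /lj/ splits as /l/ + /j/ (/j/ is the longest suffix that is a licit onset).
Syllabification: gil.jot.
Mapping each syllable to C/V: /gil/ → CVC, /jot/ → CVC.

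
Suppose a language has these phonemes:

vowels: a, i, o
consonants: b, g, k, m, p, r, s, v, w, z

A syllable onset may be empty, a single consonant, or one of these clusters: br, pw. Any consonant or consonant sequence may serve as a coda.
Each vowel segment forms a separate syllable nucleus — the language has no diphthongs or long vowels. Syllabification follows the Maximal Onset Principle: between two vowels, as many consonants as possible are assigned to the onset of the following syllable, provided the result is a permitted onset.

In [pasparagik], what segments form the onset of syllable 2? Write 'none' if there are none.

Vowels present: a, a, a, i; each is a nucleus, giving 4 syllables.
V1 /a/ – V2 /a/: /sp/ — longest licit onset from the right is /p/, leaving /s/ as coda.
V2 /a/ – V3 /a/: /r/ → onset of the next syllable (single consonants are always licit onsets).
V3 /a/ – V4 /i/: /g/ is a single consonant, so it becomes the next onset.
So the parse is pas.pa.ra.gik.
Syllable 2 is /pa/: onset /p/, nucleus /a/, coda ∅.

p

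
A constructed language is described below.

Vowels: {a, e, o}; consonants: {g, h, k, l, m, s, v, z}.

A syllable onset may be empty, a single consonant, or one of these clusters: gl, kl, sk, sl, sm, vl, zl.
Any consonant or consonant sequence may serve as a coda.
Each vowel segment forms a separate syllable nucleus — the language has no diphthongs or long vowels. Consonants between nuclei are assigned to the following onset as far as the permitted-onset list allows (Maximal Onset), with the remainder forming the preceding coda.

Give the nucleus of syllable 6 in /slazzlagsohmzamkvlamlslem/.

Vowels present: a, a, o, a, a, e; each is a nucleus, giving 6 syllables.
The sixth nucleus (vowel 6 from the left) is /e/.

e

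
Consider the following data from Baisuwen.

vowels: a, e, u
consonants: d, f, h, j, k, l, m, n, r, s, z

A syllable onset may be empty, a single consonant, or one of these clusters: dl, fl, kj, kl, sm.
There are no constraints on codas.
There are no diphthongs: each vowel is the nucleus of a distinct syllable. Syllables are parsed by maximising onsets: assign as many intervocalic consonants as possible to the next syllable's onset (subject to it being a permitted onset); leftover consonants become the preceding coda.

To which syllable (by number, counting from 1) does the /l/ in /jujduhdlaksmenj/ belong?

Nuclei (vowels): u, u, a, e → 4 syllables.
/u…u/ gap (V1→V2): cluster /jd/ — the longest permitted-onset suffix is /d/; onset = /d/, preceding coda = /j/.
/u…a/ gap (V2→V3): /hdl/ splits as /h/ + /dl/ (/dl/ is the longest suffix that is a licit onset).
/a…e/ gap (V3→V4): /ksm/ splits as /k/ + /sm/ (/sm/ is the longest suffix that is a licit onset).
Putting it together: juj.duh.dlak.smenj.
The /l/ is in the onset of syllable 3 (/dlak/).

3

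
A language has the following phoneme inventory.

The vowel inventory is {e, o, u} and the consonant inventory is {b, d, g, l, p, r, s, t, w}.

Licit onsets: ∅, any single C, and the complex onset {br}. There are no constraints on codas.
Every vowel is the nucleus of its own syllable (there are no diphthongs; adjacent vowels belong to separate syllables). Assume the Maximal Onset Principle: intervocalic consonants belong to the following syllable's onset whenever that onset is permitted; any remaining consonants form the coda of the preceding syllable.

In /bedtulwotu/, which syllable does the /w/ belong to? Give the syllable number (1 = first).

3

The vowels are e, u, o, u — 4 nuclei, so 4 syllables.
σ1/σ2 boundary: /dt/ — longest licit onset from the right is /t/, leaving /d/ as coda.
σ2/σ3 boundary: /lw/ splits as /l/ + /w/ (/w/ is the longest suffix that is a licit onset).
σ3/σ4 boundary: /t/ → onset of the next syllable (single consonants are always licit onsets).
Result: bed.tul.wo.tu.
The /w/ is in the onset of syllable 3 (/wo/).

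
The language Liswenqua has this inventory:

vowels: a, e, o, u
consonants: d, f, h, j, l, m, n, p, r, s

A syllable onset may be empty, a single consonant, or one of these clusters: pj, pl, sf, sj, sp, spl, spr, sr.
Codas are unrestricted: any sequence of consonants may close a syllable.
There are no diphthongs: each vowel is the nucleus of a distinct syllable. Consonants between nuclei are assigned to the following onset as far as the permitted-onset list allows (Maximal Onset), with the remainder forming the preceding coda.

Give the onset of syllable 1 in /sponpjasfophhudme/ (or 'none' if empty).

sp

The vowels are o, a, o, u, e — 5 nuclei, so 5 syllables.
V1 /o/ – V2 /a/: cluster /npj/ — the longest permitted-onset suffix is /pj/; onset = /pj/, preceding coda = /n/.
V2 /a/ – V3 /o/: cluster /sf/ — /sf/ is itself a permitted onset, so the whole cluster goes right; preceding coda = ∅.
V3 /o/ – V4 /u/: /phh/ splits as /ph/ + /h/ (/h/ is the longest suffix that is a licit onset).
V4 /u/ – V5 /e/: cluster /dm/ — the longest permitted-onset suffix is /m/; onset = /m/, preceding coda = /d/.
So the parse is spon.pja.sfoph.hud.me.
Syllable 1 is /spon/: onset /sp/, nucleus /o/, coda /n/.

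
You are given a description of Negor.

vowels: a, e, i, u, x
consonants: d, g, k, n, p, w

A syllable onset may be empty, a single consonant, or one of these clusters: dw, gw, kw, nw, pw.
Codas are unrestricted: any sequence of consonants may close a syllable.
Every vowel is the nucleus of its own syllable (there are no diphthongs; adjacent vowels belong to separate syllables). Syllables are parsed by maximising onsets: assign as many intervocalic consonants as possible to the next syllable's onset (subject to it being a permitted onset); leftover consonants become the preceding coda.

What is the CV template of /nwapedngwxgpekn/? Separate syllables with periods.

CCV.CVCC.CCVC.CVCC

The vowels are a, e, x, e — 4 nuclei, so 4 syllables.
Between /a/ (V1) and /e/ (V2): just /p/ — single C goes to the following onset.
Between /e/ (V2) and /x/ (V3): /dngw/; trying suffixes from longest down, /gw/ is the first permitted one, so coda /dn/ | onset /gw/.
Between /x/ (V3) and /e/ (V4): /gp/ — longest licit onset from the right is /p/, leaving /g/ as coda.
Putting it together: nwa.pedn.gwxg.pekn.
Mapping each syllable to C/V: /nwa/ → CCV, /pedn/ → CVCC, /gwxg/ → CCVC, /pekn/ → CVCC.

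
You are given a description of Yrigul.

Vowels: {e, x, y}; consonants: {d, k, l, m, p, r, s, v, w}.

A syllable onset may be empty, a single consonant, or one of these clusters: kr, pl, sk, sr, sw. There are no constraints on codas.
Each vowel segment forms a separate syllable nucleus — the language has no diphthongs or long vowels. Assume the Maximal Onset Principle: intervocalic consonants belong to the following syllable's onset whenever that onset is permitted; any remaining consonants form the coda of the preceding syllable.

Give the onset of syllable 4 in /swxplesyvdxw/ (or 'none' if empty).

d

Vowels present: x, e, y, x; each is a nucleus, giving 4 syllables.
σ1/σ2 boundary: /pl/ — entire cluster is a permitted onset → onset /pl/, coda ∅.
σ2/σ3 boundary: /s/ is a single consonant, so it becomes the next onset.
σ3/σ4 boundary: /vd/ splits as /v/ + /d/ (/d/ is the longest suffix that is a licit onset).
Result: swx.ple.syv.dxw.
Syllable 4 is /dxw/: onset /d/, nucleus /x/, coda /w/.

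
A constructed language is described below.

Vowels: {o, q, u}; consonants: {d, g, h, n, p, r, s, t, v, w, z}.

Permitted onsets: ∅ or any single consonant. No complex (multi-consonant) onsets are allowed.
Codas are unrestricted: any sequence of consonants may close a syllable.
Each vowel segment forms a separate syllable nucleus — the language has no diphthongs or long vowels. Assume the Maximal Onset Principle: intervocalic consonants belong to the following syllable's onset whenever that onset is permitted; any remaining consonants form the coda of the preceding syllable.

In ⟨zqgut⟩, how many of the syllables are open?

Vowels present: q, u; each is a nucleus, giving 2 syllables.
σ1/σ2 boundary: /g/ is a single consonant, so it becomes the next onset.
Syllabification: zq.gut.
Classifying each syllable: /zq/ (open), /gut/ (closed).
Open syllables: 1.

1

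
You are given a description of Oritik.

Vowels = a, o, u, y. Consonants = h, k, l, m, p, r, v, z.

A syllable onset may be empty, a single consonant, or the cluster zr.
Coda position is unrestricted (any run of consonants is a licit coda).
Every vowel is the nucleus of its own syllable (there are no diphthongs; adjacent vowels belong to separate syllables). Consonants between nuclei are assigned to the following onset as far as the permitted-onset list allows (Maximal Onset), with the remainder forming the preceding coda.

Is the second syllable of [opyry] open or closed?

open

The vowels are o, y, y — 3 nuclei, so 3 syllables.
Between /o/ (V1) and /y/ (V2): /p/ → onset of the next syllable (single consonants are always licit onsets).
Between /y/ (V2) and /y/ (V3): /r/ → onset of the next syllable (single consonants are always licit onsets).
Syllabification: o.py.ry.
Syllable 2 is /py/; it ends in its nucleus with no coda, so it is open.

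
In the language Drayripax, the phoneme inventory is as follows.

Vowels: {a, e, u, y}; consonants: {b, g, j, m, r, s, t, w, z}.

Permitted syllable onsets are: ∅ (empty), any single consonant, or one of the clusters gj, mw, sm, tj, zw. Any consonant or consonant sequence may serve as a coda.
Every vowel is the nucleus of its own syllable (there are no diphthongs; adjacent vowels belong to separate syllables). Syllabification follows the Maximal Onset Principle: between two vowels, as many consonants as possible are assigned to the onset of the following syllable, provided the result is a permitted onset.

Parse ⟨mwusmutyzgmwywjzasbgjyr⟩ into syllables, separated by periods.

Nuclei (vowels): u, u, y, y, a, y → 6 syllables.
V1 /u/ – V2 /u/: cluster /sm/ — /sm/ is itself a permitted onset, so the whole cluster goes right; preceding coda = ∅.
V2 /u/ – V3 /y/: just /t/ — single C goes to the following onset.
V3 /y/ – V4 /y/: /zgmw/ splits as /zg/ + /mw/ (/mw/ is the longest suffix that is a licit onset).
V4 /y/ – V5 /a/: /wjz/; trying suffixes from longest down, /z/ is the first permitted one, so coda /wj/ | onset /z/.
V5 /a/ – V6 /y/: /sbgj/ — longest licit onset from the right is /gj/, leaving /sb/ as coda.

mwu.smu.tyzg.mwywj.zasb.gjyr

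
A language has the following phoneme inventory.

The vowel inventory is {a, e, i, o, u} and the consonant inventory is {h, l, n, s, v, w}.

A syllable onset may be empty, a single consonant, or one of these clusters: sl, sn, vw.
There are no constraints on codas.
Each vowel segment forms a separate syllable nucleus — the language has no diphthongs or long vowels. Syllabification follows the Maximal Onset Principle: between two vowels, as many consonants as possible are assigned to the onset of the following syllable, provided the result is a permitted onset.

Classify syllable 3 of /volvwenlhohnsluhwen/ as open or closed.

Vowels present: o, e, o, u, e; each is a nucleus, giving 5 syllables.
σ1/σ2 boundary: cluster /lvw/ — the longest permitted-onset suffix is /vw/; onset = /vw/, preceding coda = /l/.
σ2/σ3 boundary: /nlh/ — longest licit onset from the right is /h/, leaving /nl/ as coda.
σ3/σ4 boundary: /hnsl/ splits as /hn/ + /sl/ (/sl/ is the longest suffix that is a licit onset).
σ4/σ5 boundary: cluster /hw/ — the longest permitted-onset suffix is /w/; onset = /w/, preceding coda = /h/.
Result: vol.vwenl.hohn.sluh.wen.
Syllable 3 is /hohn/ with coda /hn/, so it is closed.

closed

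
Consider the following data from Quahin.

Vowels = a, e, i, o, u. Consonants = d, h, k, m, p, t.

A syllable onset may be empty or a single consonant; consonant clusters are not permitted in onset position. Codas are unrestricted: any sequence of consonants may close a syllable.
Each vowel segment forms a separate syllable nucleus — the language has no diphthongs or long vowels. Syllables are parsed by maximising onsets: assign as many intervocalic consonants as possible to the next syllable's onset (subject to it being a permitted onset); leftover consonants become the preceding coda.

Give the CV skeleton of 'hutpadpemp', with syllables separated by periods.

The vowels are u, a, e — 3 nuclei, so 3 syllables.
/u…a/ gap (V1→V2): cluster /tp/ — the longest permitted-onset suffix is /p/; onset = /p/, preceding coda = /t/.
/a…e/ gap (V2→V3): /dp/ splits as /d/ + /p/ (/p/ is the longest suffix that is a licit onset).
Putting it together: hut.pad.pemp.
Mapping each syllable to C/V: /hut/ → CVC, /pad/ → CVC, /pemp/ → CVCC.

CVC.CVC.CVCC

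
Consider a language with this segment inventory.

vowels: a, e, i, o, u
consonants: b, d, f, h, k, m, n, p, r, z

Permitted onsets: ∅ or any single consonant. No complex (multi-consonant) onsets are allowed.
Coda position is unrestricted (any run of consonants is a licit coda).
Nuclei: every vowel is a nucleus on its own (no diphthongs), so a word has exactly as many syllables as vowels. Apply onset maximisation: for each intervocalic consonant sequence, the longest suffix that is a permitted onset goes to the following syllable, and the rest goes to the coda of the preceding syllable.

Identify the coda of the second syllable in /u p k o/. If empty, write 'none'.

The vowels are u, o — 2 nuclei, so 2 syllables.
Between /u/ (V1) and /o/ (V2): /pk/; trying suffixes from longest down, /k/ is the first permitted one, so coda /p/ | onset /k/.
Putting it together: up.ko.
Syllable 2 is /ko/: onset /k/, nucleus /o/, coda ∅.

none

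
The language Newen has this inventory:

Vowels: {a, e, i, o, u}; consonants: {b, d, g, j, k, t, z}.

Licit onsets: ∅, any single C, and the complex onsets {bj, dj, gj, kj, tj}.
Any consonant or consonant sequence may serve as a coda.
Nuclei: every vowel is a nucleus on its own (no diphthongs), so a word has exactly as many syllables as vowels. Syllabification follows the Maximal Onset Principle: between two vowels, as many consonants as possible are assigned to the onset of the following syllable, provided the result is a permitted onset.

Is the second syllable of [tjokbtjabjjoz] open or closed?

The vowels are o, a, o — 3 nuclei, so 3 syllables.
/o…a/ gap (V1→V2): cluster /kbtj/ — the longest permitted-onset suffix is /tj/; onset = /tj/, preceding coda = /kb/.
/a…o/ gap (V2→V3): cluster /bjj/ — the longest permitted-onset suffix is /j/; onset = /j/, preceding coda = /bj/.
Putting it together: tjokb.tjabj.joz.
Syllable 2 is /tjabj/ with coda /bj/, so it is closed.

closed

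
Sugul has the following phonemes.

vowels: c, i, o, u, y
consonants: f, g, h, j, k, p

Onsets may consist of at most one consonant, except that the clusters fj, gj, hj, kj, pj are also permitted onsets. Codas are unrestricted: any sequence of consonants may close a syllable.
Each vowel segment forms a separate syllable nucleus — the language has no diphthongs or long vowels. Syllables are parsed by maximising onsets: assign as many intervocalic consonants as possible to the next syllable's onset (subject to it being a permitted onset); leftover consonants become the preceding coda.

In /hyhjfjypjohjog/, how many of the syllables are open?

2

Vowels present: y, y, o, o; each is a nucleus, giving 4 syllables.
σ1/σ2 boundary: /hjfj/ splits as /hj/ + /fj/ (/fj/ is the longest suffix that is a licit onset).
σ2/σ3 boundary: /pj/ is a licit onset in full, so it all attaches to the next syllable.
σ3/σ4 boundary: cluster /hj/ — /hj/ is itself a permitted onset, so the whole cluster goes right; preceding coda = ∅.
So the parse is hyhj.fjy.pjo.hjog.
Classifying each syllable: /hyhj/ (closed), /fjy/ (open), /pjo/ (open), /hjog/ (closed).
Open syllables: 2.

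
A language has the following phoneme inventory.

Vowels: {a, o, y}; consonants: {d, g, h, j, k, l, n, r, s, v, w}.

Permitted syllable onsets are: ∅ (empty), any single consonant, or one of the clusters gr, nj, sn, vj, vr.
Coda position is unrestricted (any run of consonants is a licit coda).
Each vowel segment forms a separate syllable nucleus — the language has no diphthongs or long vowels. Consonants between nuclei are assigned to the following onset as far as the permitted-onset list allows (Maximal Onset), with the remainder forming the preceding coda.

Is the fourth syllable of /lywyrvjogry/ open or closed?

open

Vowels present: y, y, o, y; each is a nucleus, giving 4 syllables.
σ1/σ2 boundary: just /w/ — single C goes to the following onset.
σ2/σ3 boundary: /rvj/ — longest licit onset from the right is /vj/, leaving /r/ as coda.
σ3/σ4 boundary: /gr/ — entire cluster is a permitted onset → onset /gr/, coda ∅.
So the parse is ly.wyr.vjo.gry.
Syllable 4 is /gry/; it ends in its nucleus with no coda, so it is open.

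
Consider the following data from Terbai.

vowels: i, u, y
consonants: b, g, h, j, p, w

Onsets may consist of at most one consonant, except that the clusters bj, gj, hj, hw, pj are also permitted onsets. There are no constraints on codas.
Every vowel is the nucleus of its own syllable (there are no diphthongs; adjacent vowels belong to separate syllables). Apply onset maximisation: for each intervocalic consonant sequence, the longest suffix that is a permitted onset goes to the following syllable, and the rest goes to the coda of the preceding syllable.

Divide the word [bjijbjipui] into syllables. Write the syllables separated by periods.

Nuclei (vowels): i, i, u, i → 4 syllables.
/i…i/ gap (V1→V2): cluster /jbj/ — the longest permitted-onset suffix is /bj/; onset = /bj/, preceding coda = /j/.
/i…u/ gap (V2→V3): just /p/ — single C goes to the following onset.
/u…i/ gap (V3→V4): nothing intervenes; syllable break is V.V.

bjij.bji.pu.i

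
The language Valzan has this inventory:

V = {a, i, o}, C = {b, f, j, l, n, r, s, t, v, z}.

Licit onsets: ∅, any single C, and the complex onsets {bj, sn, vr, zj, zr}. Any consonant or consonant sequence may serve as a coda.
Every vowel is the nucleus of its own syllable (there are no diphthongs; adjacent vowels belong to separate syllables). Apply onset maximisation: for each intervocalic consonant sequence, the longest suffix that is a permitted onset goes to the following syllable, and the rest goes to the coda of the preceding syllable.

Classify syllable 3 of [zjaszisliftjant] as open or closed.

closed

The vowels are a, i, i, a — 4 nuclei, so 4 syllables.
σ1/σ2 boundary: cluster /sz/ — the longest permitted-onset suffix is /z/; onset = /z/, preceding coda = /s/.
σ2/σ3 boundary: /sl/ splits as /s/ + /l/ (/l/ is the longest suffix that is a licit onset).
σ3/σ4 boundary: /ftj/; trying suffixes from longest down, /j/ is the first permitted one, so coda /ft/ | onset /j/.
Result: zjas.zis.lift.jant.
Syllable 3 is /lift/ with coda /ft/, so it is closed.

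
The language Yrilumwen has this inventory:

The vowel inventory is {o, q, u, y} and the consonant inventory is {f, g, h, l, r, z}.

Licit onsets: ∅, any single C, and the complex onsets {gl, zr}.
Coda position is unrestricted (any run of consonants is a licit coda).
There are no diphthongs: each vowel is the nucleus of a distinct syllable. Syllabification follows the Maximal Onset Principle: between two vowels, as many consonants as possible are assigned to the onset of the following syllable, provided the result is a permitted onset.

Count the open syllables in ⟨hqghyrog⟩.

1

Nuclei (vowels): q, y, o → 3 syllables.
V1 /q/ – V2 /y/: cluster /gh/ — the longest permitted-onset suffix is /h/; onset = /h/, preceding coda = /g/.
V2 /y/ – V3 /o/: /r/ is a single consonant, so it becomes the next onset.
Syllabification: hqg.hy.rog.
Classifying each syllable: /hqg/ (closed), /hy/ (open), /rog/ (closed).
Open syllables: 1.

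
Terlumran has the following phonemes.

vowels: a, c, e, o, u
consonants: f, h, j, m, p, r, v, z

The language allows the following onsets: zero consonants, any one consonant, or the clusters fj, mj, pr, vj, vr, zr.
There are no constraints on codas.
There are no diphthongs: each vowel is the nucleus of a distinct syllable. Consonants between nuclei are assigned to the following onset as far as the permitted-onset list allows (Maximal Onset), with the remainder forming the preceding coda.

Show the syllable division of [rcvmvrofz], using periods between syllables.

rcvm.vrofz

The vowels are c, o — 2 nuclei, so 2 syllables.
/c…o/ gap (V1→V2): /vmvr/ splits as /vm/ + /vr/ (/vr/ is the longest suffix that is a licit onset).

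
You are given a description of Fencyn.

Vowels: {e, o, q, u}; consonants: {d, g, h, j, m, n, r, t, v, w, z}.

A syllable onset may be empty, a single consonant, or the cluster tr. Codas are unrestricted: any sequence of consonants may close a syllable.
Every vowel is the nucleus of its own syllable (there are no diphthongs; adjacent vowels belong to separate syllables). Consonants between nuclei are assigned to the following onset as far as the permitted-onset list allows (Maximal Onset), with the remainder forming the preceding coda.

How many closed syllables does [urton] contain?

Vowels present: u, o; each is a nucleus, giving 2 syllables.
σ1/σ2 boundary: cluster /rt/ — the longest permitted-onset suffix is /t/; onset = /t/, preceding coda = /r/.
Result: ur.ton.
Classifying each syllable: /ur/ (closed), /ton/ (closed).
Closed syllables: 2.

2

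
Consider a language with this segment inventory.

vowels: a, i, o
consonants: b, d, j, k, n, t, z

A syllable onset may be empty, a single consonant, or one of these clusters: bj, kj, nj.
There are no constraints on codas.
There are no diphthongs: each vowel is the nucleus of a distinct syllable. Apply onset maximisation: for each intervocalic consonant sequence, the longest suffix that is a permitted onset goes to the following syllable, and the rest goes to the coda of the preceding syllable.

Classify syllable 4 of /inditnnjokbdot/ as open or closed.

closed

Vowels present: i, i, o, o; each is a nucleus, giving 4 syllables.
σ1/σ2 boundary: /nd/; trying suffixes from longest down, /d/ is the first permitted one, so coda /n/ | onset /d/.
σ2/σ3 boundary: /tnnj/ splits as /tn/ + /nj/ (/nj/ is the longest suffix that is a licit onset).
σ3/σ4 boundary: /kbd/; trying suffixes from longest down, /d/ is the first permitted one, so coda /kb/ | onset /d/.
Result: in.ditn.njokb.dot.
Syllable 4 is /dot/ with coda /t/, so it is closed.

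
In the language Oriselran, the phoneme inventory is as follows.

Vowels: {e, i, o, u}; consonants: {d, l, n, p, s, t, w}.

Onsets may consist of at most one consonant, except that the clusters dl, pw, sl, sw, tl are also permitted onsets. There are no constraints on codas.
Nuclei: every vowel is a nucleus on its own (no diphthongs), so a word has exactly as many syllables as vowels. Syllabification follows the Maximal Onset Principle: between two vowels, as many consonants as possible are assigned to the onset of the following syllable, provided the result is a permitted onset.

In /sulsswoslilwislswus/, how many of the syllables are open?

1

Nuclei (vowels): u, o, i, i, u → 5 syllables.
V1 /u/ – V2 /o/: cluster /lssw/ — the longest permitted-onset suffix is /sw/; onset = /sw/, preceding coda = /ls/.
V2 /o/ – V3 /i/: /sl/ — entire cluster is a permitted onset → onset /sl/, coda ∅.
V3 /i/ – V4 /i/: /lw/ — longest licit onset from the right is /w/, leaving /l/ as coda.
V4 /i/ – V5 /u/: /slsw/ splits as /sl/ + /sw/ (/sw/ is the longest suffix that is a licit onset).
Syllabification: suls.swo.slil.wisl.swus.
Classifying each syllable: /suls/ (closed), /swo/ (open), /slil/ (closed), /wisl/ (closed), /swus/ (closed).
Open syllables: 1.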